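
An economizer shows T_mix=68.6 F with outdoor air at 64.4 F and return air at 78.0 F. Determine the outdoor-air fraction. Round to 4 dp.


frac = (68.6 - 78.0) / (64.4 - 78.0) = 0.6912

0.6912


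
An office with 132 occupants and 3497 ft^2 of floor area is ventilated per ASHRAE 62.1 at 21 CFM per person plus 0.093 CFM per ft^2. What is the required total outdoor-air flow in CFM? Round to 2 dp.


Total = 132*21 + 3497*0.093 = 3097.22 CFM

3097.22 CFM


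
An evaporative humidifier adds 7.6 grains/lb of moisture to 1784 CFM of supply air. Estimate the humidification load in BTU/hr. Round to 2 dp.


Q = 0.68 * 1784 * 7.6 = 9219.71 BTU/hr

9219.71 BTU/hr


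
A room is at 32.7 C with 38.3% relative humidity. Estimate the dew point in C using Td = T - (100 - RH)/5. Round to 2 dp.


Td = 32.7 - (100-38.3)/5 = 20.36 C

20.36 C


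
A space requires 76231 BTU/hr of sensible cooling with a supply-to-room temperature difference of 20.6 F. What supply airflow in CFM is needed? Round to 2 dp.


CFM = 76231 / (1.08 * 20.6) = 3426.42

3426.42 CFM


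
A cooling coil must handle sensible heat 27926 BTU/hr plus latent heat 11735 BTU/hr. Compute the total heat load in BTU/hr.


Qt = 27926 + 11735 = 39661 BTU/hr

39661 BTU/hr


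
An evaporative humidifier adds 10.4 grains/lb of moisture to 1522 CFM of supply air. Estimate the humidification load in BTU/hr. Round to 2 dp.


Q = 0.68 * 1522 * 10.4 = 10763.58 BTU/hr

10763.58 BTU/hr


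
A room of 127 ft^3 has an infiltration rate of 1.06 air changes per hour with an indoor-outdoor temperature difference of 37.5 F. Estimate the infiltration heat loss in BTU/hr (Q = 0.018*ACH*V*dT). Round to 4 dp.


Q = 0.018 * 1.06 * 127 * 37.5 = 90.8685 BTU/hr

90.8685 BTU/hr


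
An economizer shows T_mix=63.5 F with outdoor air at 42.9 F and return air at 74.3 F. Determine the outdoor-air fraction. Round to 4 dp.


frac = (63.5 - 74.3) / (42.9 - 74.3) = 0.3439

0.3439


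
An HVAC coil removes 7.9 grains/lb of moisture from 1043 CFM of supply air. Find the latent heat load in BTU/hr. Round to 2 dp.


Q = 0.68 * 1043 * 7.9 = 5603.00 BTU/hr

5603.00 BTU/hr


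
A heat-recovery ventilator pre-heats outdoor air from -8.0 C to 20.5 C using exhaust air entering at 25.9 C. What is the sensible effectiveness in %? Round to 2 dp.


eff = (20.5-(-8.0))/(25.9-(-8.0))*100 = 84.07 %

84.07 %


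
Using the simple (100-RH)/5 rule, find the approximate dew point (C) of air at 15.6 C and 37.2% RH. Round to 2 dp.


Td = 15.6 - (100-37.2)/5 = 3.04 C

3.04 C


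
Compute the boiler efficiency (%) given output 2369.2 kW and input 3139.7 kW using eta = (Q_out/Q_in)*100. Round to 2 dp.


eta = (2369.2/3139.7)*100 = 75.46 %

75.46 %


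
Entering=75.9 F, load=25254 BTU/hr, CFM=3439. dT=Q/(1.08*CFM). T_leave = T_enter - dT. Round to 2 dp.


dT = 25254/(1.08*3439) = 6.7995
T_leave = 75.9 - 6.7995 = 69.10 F

69.10 F


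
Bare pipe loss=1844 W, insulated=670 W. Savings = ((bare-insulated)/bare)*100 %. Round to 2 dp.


Savings = ((1844-670)/1844)*100 = 63.67 %

63.67 %


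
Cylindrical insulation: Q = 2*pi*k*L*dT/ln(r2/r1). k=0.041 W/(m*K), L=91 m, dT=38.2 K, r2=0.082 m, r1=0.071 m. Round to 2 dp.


Q = 2*pi*0.041*91*38.2/ln(0.082/0.071) = 6217.09 W

6217.09 W


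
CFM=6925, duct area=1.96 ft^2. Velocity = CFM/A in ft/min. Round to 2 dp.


V = 6925 / 1.96 = 3533.16 ft/min

3533.16 ft/min


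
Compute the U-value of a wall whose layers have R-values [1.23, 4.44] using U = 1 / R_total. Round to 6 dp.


R_total = 1.23 + 4.44 = 5.67
U = 1/5.67 = 0.176367

0.176367


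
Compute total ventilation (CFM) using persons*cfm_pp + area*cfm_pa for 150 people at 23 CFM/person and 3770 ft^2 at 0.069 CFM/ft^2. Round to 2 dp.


Total = 150*23 + 3770*0.069 = 3710.13 CFM

3710.13 CFM


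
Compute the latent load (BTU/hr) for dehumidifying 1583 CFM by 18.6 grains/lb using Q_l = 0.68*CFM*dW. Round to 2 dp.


Q = 0.68 * 1583 * 18.6 = 20021.78 BTU/hr

20021.78 BTU/hr


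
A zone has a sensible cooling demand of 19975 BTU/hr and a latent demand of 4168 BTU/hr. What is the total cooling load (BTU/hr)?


Qt = 19975 + 4168 = 24143 BTU/hr

24143 BTU/hr


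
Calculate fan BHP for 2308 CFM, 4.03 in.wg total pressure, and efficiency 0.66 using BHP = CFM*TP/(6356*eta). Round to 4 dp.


BHP = 2308 * 4.03 / (6356 * 0.66) = 2.2172 hp

2.2172 hp


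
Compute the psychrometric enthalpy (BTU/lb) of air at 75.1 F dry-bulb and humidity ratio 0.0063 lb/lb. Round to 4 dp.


h = 0.24*75.1 + 0.0063*(1061+0.444*75.1) = 24.9184 BTU/lb

24.9184 BTU/lb


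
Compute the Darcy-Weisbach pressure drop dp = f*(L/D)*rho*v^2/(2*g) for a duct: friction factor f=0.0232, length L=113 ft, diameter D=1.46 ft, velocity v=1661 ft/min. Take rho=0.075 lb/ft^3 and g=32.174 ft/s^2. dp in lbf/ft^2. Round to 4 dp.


v_fps = 1661/60 = 27.6833 ft/s
dp = 0.0232*(113/1.46)*0.075*27.6833^2/(2*32.174) = 1.6039 lbf/ft^2

1.6039 lbf/ft^2


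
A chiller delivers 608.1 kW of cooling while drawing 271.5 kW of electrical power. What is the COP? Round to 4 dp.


COP = 608.1 / 271.5 = 2.2398

2.2398


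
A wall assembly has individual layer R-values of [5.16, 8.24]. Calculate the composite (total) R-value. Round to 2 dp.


R_total = 5.16 + 8.24 = 13.40

13.40


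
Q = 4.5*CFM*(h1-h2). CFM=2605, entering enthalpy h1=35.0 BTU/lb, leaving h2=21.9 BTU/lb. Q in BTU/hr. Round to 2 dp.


Q = 4.5 * 2605 * (35.0 - 21.9) = 153564.75 BTU/hr

153564.75 BTU/hr


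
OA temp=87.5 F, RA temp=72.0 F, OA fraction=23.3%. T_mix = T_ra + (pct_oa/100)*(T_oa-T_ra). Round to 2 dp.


T_mix = 72.0 + (23.3/100)*(87.5-72.0) = 75.61 F

75.61 F


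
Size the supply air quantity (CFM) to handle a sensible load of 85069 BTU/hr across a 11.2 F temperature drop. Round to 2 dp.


CFM = 85069 / (1.08 * 11.2) = 7032.82

7032.82 CFM


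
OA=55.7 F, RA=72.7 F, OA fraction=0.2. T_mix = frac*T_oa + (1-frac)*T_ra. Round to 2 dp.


T_mix = 0.2*55.7 + 0.8*72.7 = 69.30 F

69.30 F


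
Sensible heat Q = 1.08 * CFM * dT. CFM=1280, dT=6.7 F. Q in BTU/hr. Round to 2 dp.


Q = 1.08 * 1280 * 6.7 = 9262.08 BTU/hr

9262.08 BTU/hr


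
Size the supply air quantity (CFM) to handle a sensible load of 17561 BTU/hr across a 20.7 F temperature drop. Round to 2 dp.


CFM = 17561 / (1.08 * 20.7) = 785.52

785.52 CFM


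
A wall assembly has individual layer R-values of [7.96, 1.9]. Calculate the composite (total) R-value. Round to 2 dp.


R_total = 7.96 + 1.9 = 9.86

9.86


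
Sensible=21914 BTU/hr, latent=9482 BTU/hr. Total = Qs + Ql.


Qt = 21914 + 9482 = 31396 BTU/hr

31396 BTU/hr


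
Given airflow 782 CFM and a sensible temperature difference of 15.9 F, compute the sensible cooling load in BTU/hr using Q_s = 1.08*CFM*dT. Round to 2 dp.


Q = 1.08 * 782 * 15.9 = 13428.50 BTU/hr

13428.50 BTU/hr


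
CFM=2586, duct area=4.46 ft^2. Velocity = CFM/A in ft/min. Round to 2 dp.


V = 2586 / 4.46 = 579.82 ft/min

579.82 ft/min


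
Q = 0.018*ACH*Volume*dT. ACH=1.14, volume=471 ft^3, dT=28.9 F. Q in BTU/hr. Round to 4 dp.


Q = 0.018 * 1.14 * 471 * 28.9 = 279.3162 BTU/hr

279.3162 BTU/hr


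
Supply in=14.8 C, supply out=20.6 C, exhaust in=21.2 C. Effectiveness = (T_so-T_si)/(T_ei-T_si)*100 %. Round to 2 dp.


eff = (20.6-14.8)/(21.2-14.8)*100 = 90.63 %

90.63 %


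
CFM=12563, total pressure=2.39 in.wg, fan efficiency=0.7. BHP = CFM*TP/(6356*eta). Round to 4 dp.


BHP = 12563 * 2.39 / (6356 * 0.7) = 6.7485 hp

6.7485 hp


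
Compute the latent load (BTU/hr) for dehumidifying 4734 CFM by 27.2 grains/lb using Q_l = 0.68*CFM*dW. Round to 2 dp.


Q = 0.68 * 4734 * 27.2 = 87560.06 BTU/hr

87560.06 BTU/hr


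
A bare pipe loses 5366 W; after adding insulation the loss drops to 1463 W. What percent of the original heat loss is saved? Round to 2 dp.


Savings = ((5366-1463)/5366)*100 = 72.74 %

72.74 %


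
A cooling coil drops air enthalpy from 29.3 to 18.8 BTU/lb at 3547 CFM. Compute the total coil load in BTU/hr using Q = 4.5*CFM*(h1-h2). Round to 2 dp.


Q = 4.5 * 3547 * (29.3 - 18.8) = 167595.75 BTU/hr

167595.75 BTU/hr


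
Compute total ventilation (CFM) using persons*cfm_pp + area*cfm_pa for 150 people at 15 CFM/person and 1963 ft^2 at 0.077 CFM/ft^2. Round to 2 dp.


Total = 150*15 + 1963*0.077 = 2401.15 CFM

2401.15 CFM


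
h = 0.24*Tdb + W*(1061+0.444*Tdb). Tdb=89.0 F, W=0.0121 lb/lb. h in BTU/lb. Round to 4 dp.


h = 0.24*89.0 + 0.0121*(1061+0.444*89.0) = 34.6762 BTU/lb

34.6762 BTU/lb


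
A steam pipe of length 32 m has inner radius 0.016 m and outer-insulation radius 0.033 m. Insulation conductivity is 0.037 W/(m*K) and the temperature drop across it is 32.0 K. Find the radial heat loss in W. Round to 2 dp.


Q = 2*pi*0.037*32*32.0/ln(0.033/0.016) = 328.85 W

328.85 W


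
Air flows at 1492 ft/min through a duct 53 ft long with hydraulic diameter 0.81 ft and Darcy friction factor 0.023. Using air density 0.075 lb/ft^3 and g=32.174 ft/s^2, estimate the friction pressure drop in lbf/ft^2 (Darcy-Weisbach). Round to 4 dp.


v_fps = 1492/60 = 24.8667 ft/s
dp = 0.023*(53/0.81)*0.075*24.8667^2/(2*32.174) = 1.0846 lbf/ft^2

1.0846 lbf/ft^2


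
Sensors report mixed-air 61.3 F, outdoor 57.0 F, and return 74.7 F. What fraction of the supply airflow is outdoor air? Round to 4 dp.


frac = (61.3 - 74.7) / (57.0 - 74.7) = 0.7571

0.7571


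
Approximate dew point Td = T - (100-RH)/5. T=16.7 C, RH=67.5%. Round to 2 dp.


Td = 16.7 - (100-67.5)/5 = 10.20 C

10.20 C


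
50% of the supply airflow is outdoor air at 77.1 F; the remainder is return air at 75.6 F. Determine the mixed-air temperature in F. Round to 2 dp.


T_mix = 0.5*77.1 + 0.5*75.6 = 76.35 F

76.35 F


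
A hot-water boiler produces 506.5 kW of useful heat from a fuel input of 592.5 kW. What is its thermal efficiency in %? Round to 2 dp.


eta = (506.5/592.5)*100 = 85.49 %

85.49 %


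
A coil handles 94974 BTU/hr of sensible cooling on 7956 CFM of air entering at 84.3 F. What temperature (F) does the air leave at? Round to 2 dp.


dT = 94974/(1.08*7956) = 11.0532
T_leave = 84.3 - 11.0532 = 73.25 F

73.25 F


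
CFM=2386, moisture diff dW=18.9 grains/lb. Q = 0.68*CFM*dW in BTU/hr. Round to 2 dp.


Q = 0.68 * 2386 * 18.9 = 30664.87 BTU/hr

30664.87 BTU/hr


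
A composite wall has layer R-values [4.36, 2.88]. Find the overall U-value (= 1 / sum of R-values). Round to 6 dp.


R_total = 4.36 + 2.88 = 7.24
U = 1/7.24 = 0.138122

0.138122


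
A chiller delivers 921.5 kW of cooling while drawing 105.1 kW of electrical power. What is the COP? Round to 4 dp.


COP = 921.5 / 105.1 = 8.7678

8.7678


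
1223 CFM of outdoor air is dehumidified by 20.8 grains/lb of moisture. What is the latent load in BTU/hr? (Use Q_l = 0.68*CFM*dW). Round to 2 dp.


Q = 0.68 * 1223 * 20.8 = 17298.11 BTU/hr

17298.11 BTU/hr


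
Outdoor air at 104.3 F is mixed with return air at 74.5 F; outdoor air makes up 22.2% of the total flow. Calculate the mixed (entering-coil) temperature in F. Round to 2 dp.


T_mix = 74.5 + (22.2/100)*(104.3-74.5) = 81.12 F

81.12 F


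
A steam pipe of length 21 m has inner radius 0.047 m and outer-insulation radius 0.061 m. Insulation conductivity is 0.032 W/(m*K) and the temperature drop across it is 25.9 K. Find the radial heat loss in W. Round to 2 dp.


Q = 2*pi*0.032*21*25.9/ln(0.061/0.047) = 419.43 W

419.43 W


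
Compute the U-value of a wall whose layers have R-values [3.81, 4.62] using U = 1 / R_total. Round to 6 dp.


R_total = 3.81 + 4.62 = 8.43
U = 1/8.43 = 0.118624

0.118624


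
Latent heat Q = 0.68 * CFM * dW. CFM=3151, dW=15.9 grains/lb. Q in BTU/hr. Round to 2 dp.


Q = 0.68 * 3151 * 15.9 = 34068.61 BTU/hr

34068.61 BTU/hr


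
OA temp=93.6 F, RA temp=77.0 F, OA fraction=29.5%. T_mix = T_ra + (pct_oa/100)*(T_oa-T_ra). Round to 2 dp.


T_mix = 77.0 + (29.5/100)*(93.6-77.0) = 81.90 F

81.90 F


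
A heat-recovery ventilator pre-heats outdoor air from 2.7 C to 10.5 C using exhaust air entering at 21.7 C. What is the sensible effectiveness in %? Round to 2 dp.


eff = (10.5-2.7)/(21.7-2.7)*100 = 41.05 %

41.05 %


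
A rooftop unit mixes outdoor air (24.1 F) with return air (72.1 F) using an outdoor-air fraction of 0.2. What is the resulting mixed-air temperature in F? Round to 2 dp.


T_mix = 0.2*24.1 + 0.8*72.1 = 62.50 F

62.50 F


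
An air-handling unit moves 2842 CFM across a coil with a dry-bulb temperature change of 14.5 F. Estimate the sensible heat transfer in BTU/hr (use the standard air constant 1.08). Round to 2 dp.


Q = 1.08 * 2842 * 14.5 = 44505.72 BTU/hr

44505.72 BTU/hr


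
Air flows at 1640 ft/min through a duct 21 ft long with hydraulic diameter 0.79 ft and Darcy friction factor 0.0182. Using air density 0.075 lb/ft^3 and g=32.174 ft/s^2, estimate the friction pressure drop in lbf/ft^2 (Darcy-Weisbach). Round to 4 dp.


v_fps = 1640/60 = 27.3333 ft/s
dp = 0.0182*(21/0.79)*0.075*27.3333^2/(2*32.174) = 0.4213 lbf/ft^2

0.4213 lbf/ft^2


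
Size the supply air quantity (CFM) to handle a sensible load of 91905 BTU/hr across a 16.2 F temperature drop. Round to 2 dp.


CFM = 91905 / (1.08 * 16.2) = 5252.91

5252.91 CFM


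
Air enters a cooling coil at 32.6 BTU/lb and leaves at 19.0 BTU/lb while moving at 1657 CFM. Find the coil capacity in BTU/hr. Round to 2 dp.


Q = 4.5 * 1657 * (32.6 - 19.0) = 101408.40 BTU/hr

101408.40 BTU/hr


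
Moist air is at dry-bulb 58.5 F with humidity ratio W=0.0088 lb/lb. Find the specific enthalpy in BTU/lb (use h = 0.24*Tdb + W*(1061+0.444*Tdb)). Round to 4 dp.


h = 0.24*58.5 + 0.0088*(1061+0.444*58.5) = 23.6054 BTU/lb

23.6054 BTU/lb


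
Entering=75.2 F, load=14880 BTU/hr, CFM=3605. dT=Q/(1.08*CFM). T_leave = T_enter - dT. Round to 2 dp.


dT = 14880/(1.08*3605) = 3.8219
T_leave = 75.2 - 3.8219 = 71.38 F

71.38 F


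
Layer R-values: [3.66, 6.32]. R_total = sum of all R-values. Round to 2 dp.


R_total = 3.66 + 6.32 = 9.98

9.98


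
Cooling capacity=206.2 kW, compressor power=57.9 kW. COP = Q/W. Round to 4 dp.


COP = 206.2 / 57.9 = 3.5613

3.5613


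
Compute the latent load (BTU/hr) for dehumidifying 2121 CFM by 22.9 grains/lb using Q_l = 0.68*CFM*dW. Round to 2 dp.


Q = 0.68 * 2121 * 22.9 = 33028.21 BTU/hr

33028.21 BTU/hr


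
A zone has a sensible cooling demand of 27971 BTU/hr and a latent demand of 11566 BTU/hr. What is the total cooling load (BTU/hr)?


Qt = 27971 + 11566 = 39537 BTU/hr

39537 BTU/hr


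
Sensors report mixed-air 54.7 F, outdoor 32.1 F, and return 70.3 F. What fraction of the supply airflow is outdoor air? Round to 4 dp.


frac = (54.7 - 70.3) / (32.1 - 70.3) = 0.4084

0.4084


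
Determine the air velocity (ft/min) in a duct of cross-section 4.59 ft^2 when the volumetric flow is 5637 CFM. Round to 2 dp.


V = 5637 / 4.59 = 1228.10 ft/min

1228.10 ft/min


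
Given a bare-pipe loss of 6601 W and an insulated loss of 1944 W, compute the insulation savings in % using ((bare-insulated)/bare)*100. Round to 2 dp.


Savings = ((6601-1944)/6601)*100 = 70.55 %

70.55 %


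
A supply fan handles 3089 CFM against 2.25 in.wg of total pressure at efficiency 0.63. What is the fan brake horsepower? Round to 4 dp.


BHP = 3089 * 2.25 / (6356 * 0.63) = 1.7357 hp

1.7357 hp


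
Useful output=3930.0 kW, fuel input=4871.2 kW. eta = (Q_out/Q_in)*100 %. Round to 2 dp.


eta = (3930.0/4871.2)*100 = 80.68 %

80.68 %


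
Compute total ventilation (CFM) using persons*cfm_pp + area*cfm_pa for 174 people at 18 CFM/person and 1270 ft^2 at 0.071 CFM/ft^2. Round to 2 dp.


Total = 174*18 + 1270*0.071 = 3222.17 CFM

3222.17 CFM


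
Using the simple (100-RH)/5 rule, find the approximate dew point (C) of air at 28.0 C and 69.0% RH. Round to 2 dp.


Td = 28.0 - (100-69.0)/5 = 21.80 C

21.80 C


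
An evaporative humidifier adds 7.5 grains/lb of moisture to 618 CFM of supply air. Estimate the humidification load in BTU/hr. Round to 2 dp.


Q = 0.68 * 618 * 7.5 = 3151.80 BTU/hr

3151.80 BTU/hr


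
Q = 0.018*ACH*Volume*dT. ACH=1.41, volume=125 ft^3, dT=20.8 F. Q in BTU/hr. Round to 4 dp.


Q = 0.018 * 1.41 * 125 * 20.8 = 65.9880 BTU/hr

65.9880 BTU/hr


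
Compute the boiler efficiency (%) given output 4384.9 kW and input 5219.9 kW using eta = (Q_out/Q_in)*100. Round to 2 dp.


eta = (4384.9/5219.9)*100 = 84.00 %

84.00 %


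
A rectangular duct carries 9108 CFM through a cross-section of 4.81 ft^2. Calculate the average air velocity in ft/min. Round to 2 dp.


V = 9108 / 4.81 = 1893.56 ft/min

1893.56 ft/min


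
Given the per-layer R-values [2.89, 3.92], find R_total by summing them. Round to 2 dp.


R_total = 2.89 + 3.92 = 6.81

6.81


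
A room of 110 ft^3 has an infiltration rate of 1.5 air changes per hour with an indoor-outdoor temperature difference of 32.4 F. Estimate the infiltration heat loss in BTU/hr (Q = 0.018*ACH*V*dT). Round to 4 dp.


Q = 0.018 * 1.5 * 110 * 32.4 = 96.2280 BTU/hr

96.2280 BTU/hr


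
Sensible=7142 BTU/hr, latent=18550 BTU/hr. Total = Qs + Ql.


Qt = 7142 + 18550 = 25692 BTU/hr

25692 BTU/hr


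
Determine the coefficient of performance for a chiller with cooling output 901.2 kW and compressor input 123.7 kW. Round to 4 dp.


COP = 901.2 / 123.7 = 7.2854

7.2854


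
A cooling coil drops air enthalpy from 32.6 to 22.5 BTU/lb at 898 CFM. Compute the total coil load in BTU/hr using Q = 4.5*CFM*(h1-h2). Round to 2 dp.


Q = 4.5 * 898 * (32.6 - 22.5) = 40814.10 BTU/hr

40814.10 BTU/hr


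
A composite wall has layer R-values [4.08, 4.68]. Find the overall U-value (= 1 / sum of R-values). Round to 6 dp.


R_total = 4.08 + 4.68 = 8.76
U = 1/8.76 = 0.114155

0.114155


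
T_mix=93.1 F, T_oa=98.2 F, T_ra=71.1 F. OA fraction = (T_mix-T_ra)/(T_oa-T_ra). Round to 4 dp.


frac = (93.1 - 71.1) / (98.2 - 71.1) = 0.8118

0.8118


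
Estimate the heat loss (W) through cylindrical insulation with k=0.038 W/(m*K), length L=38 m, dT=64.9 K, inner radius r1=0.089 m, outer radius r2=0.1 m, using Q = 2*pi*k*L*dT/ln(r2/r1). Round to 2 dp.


Q = 2*pi*0.038*38*64.9/ln(0.1/0.089) = 5052.89 W

5052.89 W


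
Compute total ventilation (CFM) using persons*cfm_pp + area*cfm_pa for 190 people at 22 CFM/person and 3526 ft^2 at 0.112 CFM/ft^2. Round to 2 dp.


Total = 190*22 + 3526*0.112 = 4574.91 CFM

4574.91 CFM


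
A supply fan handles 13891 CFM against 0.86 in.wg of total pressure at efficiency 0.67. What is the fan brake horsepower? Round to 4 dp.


BHP = 13891 * 0.86 / (6356 * 0.67) = 2.8053 hp

2.8053 hp


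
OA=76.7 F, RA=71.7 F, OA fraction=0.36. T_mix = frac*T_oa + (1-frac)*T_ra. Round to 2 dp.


T_mix = 0.36*76.7 + 0.64*71.7 = 73.50 F

73.50 F


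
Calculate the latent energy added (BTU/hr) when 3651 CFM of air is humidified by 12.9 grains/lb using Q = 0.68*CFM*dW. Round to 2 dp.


Q = 0.68 * 3651 * 12.9 = 32026.57 BTU/hr

32026.57 BTU/hr


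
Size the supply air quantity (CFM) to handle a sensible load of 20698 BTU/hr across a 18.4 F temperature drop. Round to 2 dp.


CFM = 20698 / (1.08 * 18.4) = 1041.57

1041.57 CFM


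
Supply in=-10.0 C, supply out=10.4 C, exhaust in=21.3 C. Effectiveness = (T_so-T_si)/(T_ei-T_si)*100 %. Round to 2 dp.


eff = (10.4-(-10.0))/(21.3-(-10.0))*100 = 65.18 %

65.18 %


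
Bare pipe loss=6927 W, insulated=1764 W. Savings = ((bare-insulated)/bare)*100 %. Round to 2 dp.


Savings = ((6927-1764)/6927)*100 = 74.53 %

74.53 %


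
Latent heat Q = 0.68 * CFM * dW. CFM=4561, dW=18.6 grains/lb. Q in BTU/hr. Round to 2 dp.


Q = 0.68 * 4561 * 18.6 = 57687.53 BTU/hr

57687.53 BTU/hr


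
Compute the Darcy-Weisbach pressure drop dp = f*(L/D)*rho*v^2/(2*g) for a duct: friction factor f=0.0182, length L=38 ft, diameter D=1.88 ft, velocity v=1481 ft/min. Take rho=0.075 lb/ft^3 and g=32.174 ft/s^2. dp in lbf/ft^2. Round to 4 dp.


v_fps = 1481/60 = 24.6833 ft/s
dp = 0.0182*(38/1.88)*0.075*24.6833^2/(2*32.174) = 0.2612 lbf/ft^2

0.2612 lbf/ft^2


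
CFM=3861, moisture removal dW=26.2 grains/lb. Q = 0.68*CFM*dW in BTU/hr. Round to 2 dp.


Q = 0.68 * 3861 * 26.2 = 68787.58 BTU/hr

68787.58 BTU/hr


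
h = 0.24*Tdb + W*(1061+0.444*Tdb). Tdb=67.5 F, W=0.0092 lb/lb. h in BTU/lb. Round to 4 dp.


h = 0.24*67.5 + 0.0092*(1061+0.444*67.5) = 26.2369 BTU/lb

26.2369 BTU/lb


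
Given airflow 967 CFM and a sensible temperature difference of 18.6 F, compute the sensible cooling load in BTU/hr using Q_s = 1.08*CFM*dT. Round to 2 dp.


Q = 1.08 * 967 * 18.6 = 19425.10 BTU/hr

19425.10 BTU/hr


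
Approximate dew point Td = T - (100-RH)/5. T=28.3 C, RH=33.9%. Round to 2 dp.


Td = 28.3 - (100-33.9)/5 = 15.08 C

15.08 C


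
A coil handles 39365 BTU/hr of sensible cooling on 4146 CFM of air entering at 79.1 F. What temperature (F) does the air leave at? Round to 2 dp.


dT = 39365/(1.08*4146) = 8.7914
T_leave = 79.1 - 8.7914 = 70.31 F

70.31 F


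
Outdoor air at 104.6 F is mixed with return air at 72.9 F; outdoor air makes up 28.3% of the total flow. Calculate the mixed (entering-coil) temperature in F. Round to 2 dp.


T_mix = 72.9 + (28.3/100)*(104.6-72.9) = 81.87 F

81.87 F


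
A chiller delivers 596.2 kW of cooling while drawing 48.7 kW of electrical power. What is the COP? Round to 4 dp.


COP = 596.2 / 48.7 = 12.2423

12.2423


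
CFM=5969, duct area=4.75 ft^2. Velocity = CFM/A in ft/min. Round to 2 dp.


V = 5969 / 4.75 = 1256.63 ft/min

1256.63 ft/min


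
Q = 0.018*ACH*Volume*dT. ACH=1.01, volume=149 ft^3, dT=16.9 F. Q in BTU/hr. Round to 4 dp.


Q = 0.018 * 1.01 * 149 * 16.9 = 45.7791 BTU/hr

45.7791 BTU/hr


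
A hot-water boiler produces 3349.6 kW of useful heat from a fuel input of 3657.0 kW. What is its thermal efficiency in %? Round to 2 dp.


eta = (3349.6/3657.0)*100 = 91.59 %

91.59 %


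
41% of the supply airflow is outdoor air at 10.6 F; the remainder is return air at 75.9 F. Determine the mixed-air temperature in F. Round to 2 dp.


T_mix = 0.41*10.6 + 0.59*75.9 = 49.13 F

49.13 F


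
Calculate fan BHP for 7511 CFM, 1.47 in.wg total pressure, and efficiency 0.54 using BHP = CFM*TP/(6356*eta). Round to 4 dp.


BHP = 7511 * 1.47 / (6356 * 0.54) = 3.2169 hp

3.2169 hp


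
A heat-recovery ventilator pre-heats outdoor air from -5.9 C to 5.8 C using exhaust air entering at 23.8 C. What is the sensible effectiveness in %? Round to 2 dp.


eff = (5.8-(-5.9))/(23.8-(-5.9))*100 = 39.39 %

39.39 %


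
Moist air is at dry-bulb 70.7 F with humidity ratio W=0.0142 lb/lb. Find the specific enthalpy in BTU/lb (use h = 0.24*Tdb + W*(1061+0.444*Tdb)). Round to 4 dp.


h = 0.24*70.7 + 0.0142*(1061+0.444*70.7) = 32.4799 BTU/lb

32.4799 BTU/lb


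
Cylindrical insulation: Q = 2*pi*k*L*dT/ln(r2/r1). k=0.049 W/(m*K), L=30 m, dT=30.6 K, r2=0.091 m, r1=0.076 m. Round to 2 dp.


Q = 2*pi*0.049*30*30.6/ln(0.091/0.076) = 1569.07 W

1569.07 W


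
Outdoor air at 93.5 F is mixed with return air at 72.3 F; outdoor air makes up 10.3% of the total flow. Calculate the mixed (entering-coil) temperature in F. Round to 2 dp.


T_mix = 72.3 + (10.3/100)*(93.5-72.3) = 74.48 F

74.48 F


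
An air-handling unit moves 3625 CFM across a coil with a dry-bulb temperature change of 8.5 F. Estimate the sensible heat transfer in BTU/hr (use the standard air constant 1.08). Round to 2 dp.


Q = 1.08 * 3625 * 8.5 = 33277.50 BTU/hr

33277.50 BTU/hr


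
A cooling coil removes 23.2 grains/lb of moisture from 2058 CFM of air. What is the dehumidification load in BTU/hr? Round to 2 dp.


Q = 0.68 * 2058 * 23.2 = 32467.01 BTU/hr

32467.01 BTU/hr


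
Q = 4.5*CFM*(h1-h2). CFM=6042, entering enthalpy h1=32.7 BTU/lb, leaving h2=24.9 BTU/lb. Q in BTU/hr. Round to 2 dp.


Q = 4.5 * 6042 * (32.7 - 24.9) = 212074.20 BTU/hr

212074.20 BTU/hr


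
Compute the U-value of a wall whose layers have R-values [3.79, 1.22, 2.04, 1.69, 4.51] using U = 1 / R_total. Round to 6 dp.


R_total = 3.79 + 1.22 + 2.04 + 1.69 + 4.51 = 13.25
U = 1/13.25 = 0.075472

0.075472


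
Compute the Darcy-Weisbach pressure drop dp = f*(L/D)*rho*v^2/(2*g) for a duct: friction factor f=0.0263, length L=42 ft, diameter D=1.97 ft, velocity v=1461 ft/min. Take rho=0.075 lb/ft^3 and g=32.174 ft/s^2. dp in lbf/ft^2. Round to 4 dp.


v_fps = 1461/60 = 24.35 ft/s
dp = 0.0263*(42/1.97)*0.075*24.35^2/(2*32.174) = 0.3875 lbf/ft^2

0.3875 lbf/ft^2


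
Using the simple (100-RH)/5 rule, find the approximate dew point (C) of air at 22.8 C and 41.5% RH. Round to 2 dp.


Td = 22.8 - (100-41.5)/5 = 11.10 C

11.10 C


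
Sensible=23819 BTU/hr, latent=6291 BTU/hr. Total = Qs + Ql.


Qt = 23819 + 6291 = 30110 BTU/hr

30110 BTU/hr


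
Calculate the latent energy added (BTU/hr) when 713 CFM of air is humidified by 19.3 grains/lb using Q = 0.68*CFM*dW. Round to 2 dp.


Q = 0.68 * 713 * 19.3 = 9357.41 BTU/hr

9357.41 BTU/hr


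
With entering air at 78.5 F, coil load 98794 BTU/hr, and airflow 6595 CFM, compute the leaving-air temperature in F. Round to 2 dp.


dT = 98794/(1.08*6595) = 13.8705
T_leave = 78.5 - 13.8705 = 64.63 F

64.63 F


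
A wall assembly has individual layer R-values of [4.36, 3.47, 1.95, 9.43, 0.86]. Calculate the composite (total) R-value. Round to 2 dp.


R_total = 4.36 + 3.47 + 1.95 + 9.43 + 0.86 = 20.07

20.07


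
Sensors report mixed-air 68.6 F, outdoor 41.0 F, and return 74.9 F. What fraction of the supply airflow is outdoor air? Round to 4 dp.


frac = (68.6 - 74.9) / (41.0 - 74.9) = 0.1858

0.1858


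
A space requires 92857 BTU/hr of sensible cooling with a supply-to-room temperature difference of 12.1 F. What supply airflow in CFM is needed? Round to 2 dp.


CFM = 92857 / (1.08 * 12.1) = 7105.68

7105.68 CFM


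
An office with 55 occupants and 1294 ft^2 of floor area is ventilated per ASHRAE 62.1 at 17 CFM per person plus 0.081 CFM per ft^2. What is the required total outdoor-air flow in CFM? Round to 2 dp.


Total = 55*17 + 1294*0.081 = 1039.81 CFM

1039.81 CFM


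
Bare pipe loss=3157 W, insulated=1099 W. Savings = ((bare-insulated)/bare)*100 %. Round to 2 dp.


Savings = ((3157-1099)/3157)*100 = 65.19 %

65.19 %


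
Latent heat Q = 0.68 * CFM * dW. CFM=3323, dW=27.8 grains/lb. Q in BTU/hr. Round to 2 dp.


Q = 0.68 * 3323 * 27.8 = 62817.99 BTU/hr

62817.99 BTU/hr


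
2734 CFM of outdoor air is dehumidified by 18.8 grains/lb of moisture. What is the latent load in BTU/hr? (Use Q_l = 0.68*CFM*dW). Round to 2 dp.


Q = 0.68 * 2734 * 18.8 = 34951.46 BTU/hr

34951.46 BTU/hr


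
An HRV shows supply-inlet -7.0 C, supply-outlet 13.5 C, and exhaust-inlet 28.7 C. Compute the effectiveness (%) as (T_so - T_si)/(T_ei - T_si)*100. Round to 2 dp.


eff = (13.5-(-7.0))/(28.7-(-7.0))*100 = 57.42 %

57.42 %


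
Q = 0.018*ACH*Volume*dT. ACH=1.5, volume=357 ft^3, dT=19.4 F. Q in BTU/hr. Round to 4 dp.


Q = 0.018 * 1.5 * 357 * 19.4 = 186.9966 BTU/hr

186.9966 BTU/hr


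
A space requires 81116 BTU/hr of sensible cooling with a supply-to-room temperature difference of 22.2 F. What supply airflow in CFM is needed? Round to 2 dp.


CFM = 81116 / (1.08 * 22.2) = 3383.22

3383.22 CFM


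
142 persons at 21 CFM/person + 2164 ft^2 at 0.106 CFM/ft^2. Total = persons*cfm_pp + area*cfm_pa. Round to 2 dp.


Total = 142*21 + 2164*0.106 = 3211.38 CFM

3211.38 CFM


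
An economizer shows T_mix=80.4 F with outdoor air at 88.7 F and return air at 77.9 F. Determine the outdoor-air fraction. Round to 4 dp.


frac = (80.4 - 77.9) / (88.7 - 77.9) = 0.2315

0.2315


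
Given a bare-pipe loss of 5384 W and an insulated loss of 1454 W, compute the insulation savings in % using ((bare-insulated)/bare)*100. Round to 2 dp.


Savings = ((5384-1454)/5384)*100 = 72.99 %

72.99 %


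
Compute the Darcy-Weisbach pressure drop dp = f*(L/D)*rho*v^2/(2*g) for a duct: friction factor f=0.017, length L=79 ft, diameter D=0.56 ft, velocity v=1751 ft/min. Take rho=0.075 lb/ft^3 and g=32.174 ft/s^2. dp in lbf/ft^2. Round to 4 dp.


v_fps = 1751/60 = 29.1833 ft/s
dp = 0.017*(79/0.56)*0.075*29.1833^2/(2*32.174) = 2.3806 lbf/ft^2

2.3806 lbf/ft^2


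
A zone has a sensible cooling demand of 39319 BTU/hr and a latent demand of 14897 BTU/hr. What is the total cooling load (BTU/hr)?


Qt = 39319 + 14897 = 54216 BTU/hr

54216 BTU/hr


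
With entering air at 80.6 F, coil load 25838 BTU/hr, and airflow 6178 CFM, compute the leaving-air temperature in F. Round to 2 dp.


dT = 25838/(1.08*6178) = 3.8725
T_leave = 80.6 - 3.8725 = 76.73 F

76.73 F


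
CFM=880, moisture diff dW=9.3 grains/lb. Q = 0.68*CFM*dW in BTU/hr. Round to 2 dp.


Q = 0.68 * 880 * 9.3 = 5565.12 BTU/hr

5565.12 BTU/hr


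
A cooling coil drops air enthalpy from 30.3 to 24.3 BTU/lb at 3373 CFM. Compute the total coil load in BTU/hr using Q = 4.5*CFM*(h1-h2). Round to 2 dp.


Q = 4.5 * 3373 * (30.3 - 24.3) = 91071.00 BTU/hr

91071.00 BTU/hr


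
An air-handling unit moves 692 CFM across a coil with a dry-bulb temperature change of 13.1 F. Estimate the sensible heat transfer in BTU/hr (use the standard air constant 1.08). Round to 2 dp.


Q = 1.08 * 692 * 13.1 = 9790.42 BTU/hr

9790.42 BTU/hr


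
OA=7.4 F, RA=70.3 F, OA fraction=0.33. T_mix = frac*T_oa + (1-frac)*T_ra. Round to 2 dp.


T_mix = 0.33*7.4 + 0.67*70.3 = 49.54 F

49.54 F


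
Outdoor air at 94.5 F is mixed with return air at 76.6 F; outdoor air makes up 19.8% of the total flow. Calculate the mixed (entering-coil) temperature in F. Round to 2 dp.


T_mix = 76.6 + (19.8/100)*(94.5-76.6) = 80.14 F

80.14 F


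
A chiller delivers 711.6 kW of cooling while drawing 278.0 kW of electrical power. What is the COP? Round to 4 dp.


COP = 711.6 / 278.0 = 2.5597

2.5597


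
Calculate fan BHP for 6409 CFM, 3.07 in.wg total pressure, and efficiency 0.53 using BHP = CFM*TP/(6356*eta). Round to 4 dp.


BHP = 6409 * 3.07 / (6356 * 0.53) = 5.8408 hp

5.8408 hp


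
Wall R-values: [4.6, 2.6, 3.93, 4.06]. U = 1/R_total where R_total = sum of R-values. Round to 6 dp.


R_total = 4.6 + 2.6 + 3.93 + 4.06 = 15.19
U = 1/15.19 = 0.065833

0.065833


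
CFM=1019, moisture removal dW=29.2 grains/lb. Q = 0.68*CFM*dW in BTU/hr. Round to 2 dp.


Q = 0.68 * 1019 * 29.2 = 20233.26 BTU/hr

20233.26 BTU/hr


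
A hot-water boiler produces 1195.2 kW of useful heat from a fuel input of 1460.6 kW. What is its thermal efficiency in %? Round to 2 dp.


eta = (1195.2/1460.6)*100 = 81.83 %

81.83 %


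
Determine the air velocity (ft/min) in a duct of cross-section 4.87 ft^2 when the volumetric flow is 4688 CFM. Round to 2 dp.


V = 4688 / 4.87 = 962.63 ft/min

962.63 ft/min


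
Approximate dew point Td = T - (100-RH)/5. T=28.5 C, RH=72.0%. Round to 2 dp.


Td = 28.5 - (100-72.0)/5 = 22.90 C

22.90 C


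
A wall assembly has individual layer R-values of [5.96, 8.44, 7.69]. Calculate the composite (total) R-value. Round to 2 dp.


R_total = 5.96 + 8.44 + 7.69 = 22.09

22.09


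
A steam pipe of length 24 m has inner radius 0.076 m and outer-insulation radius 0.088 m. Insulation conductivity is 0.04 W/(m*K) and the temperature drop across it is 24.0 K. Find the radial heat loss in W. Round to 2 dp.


Q = 2*pi*0.04*24*24.0/ln(0.088/0.076) = 987.46 W

987.46 W


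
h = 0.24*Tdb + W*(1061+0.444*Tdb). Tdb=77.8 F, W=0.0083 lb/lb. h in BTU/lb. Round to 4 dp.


h = 0.24*77.8 + 0.0083*(1061+0.444*77.8) = 27.7650 BTU/lb

27.7650 BTU/lb


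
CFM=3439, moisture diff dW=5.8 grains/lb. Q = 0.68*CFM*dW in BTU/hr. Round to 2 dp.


Q = 0.68 * 3439 * 5.8 = 13563.42 BTU/hr

13563.42 BTU/hr


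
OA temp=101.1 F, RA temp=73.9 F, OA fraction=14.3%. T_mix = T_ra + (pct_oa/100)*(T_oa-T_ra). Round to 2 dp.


T_mix = 73.9 + (14.3/100)*(101.1-73.9) = 77.79 F

77.79 F


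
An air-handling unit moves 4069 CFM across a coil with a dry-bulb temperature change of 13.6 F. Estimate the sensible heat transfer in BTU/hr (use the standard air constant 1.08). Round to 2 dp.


Q = 1.08 * 4069 * 13.6 = 59765.47 BTU/hr

59765.47 BTU/hr


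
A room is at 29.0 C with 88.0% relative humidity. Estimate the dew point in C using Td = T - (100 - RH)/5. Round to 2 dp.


Td = 29.0 - (100-88.0)/5 = 26.60 C

26.60 C


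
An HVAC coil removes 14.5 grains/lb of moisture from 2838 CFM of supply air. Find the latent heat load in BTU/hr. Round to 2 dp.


Q = 0.68 * 2838 * 14.5 = 27982.68 BTU/hr

27982.68 BTU/hr


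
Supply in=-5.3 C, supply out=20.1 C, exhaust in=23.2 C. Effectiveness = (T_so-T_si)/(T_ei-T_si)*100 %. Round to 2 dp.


eff = (20.1-(-5.3))/(23.2-(-5.3))*100 = 89.12 %

89.12 %


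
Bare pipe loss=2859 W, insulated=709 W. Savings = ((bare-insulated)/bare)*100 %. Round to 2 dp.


Savings = ((2859-709)/2859)*100 = 75.20 %

75.20 %


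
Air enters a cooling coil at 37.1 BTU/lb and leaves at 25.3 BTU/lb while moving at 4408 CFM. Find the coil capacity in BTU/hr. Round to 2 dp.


Q = 4.5 * 4408 * (37.1 - 25.3) = 234064.80 BTU/hr

234064.80 BTU/hr


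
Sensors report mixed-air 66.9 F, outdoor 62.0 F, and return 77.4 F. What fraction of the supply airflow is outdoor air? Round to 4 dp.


frac = (66.9 - 77.4) / (62.0 - 77.4) = 0.6818

0.6818


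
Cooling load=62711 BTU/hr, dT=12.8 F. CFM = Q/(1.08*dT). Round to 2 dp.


CFM = 62711 / (1.08 * 12.8) = 4536.39

4536.39 CFM


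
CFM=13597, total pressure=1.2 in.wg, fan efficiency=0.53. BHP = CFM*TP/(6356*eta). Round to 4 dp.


BHP = 13597 * 1.2 / (6356 * 0.53) = 4.8436 hp

4.8436 hp


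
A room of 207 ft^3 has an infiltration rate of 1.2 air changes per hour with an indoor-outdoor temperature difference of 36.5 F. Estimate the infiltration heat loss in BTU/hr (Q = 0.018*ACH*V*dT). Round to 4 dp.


Q = 0.018 * 1.2 * 207 * 36.5 = 163.1988 BTU/hr

163.1988 BTU/hr


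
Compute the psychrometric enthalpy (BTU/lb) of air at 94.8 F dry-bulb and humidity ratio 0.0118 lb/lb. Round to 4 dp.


h = 0.24*94.8 + 0.0118*(1061+0.444*94.8) = 35.7685 BTU/lb

35.7685 BTU/lb


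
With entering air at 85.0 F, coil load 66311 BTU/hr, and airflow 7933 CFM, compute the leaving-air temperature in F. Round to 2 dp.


dT = 66311/(1.08*7933) = 7.7397
T_leave = 85.0 - 7.7397 = 77.26 F

77.26 F


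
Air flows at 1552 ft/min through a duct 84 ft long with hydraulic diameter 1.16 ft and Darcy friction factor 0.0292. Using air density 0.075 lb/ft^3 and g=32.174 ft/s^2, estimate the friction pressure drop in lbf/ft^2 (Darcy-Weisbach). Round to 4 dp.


v_fps = 1552/60 = 25.8667 ft/s
dp = 0.0292*(84/1.16)*0.075*25.8667^2/(2*32.174) = 1.6490 lbf/ft^2

1.6490 lbf/ft^2


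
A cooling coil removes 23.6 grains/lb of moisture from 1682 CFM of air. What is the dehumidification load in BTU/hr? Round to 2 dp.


Q = 0.68 * 1682 * 23.6 = 26992.74 BTU/hr

26992.74 BTU/hr


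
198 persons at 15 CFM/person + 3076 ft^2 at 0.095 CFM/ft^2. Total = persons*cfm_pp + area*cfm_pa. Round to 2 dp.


Total = 198*15 + 3076*0.095 = 3262.22 CFM

3262.22 CFM


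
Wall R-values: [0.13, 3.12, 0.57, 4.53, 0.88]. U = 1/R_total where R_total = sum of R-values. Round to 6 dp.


R_total = 0.13 + 3.12 + 0.57 + 4.53 + 0.88 = 9.23
U = 1/9.23 = 0.108342

0.108342


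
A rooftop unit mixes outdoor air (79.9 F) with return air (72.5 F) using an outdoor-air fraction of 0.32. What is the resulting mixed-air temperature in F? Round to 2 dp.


T_mix = 0.32*79.9 + 0.68*72.5 = 74.87 F

74.87 F


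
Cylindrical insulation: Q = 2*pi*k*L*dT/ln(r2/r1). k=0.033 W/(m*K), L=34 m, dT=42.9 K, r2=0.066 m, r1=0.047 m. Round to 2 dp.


Q = 2*pi*0.033*34*42.9/ln(0.066/0.047) = 890.80 W

890.80 W


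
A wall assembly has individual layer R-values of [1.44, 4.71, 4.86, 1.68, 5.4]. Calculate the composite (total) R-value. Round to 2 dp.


R_total = 1.44 + 4.71 + 4.86 + 1.68 + 5.4 = 18.09

18.09


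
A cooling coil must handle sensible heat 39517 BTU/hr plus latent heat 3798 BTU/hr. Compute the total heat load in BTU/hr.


Qt = 39517 + 3798 = 43315 BTU/hr

43315 BTU/hr


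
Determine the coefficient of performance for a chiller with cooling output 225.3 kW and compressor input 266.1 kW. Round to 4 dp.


COP = 225.3 / 266.1 = 0.8467

0.8467


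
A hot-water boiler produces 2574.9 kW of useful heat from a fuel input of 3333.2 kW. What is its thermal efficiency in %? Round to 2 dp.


eta = (2574.9/3333.2)*100 = 77.25 %

77.25 %


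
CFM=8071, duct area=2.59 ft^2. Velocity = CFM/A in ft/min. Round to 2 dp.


V = 8071 / 2.59 = 3116.22 ft/min

3116.22 ft/min


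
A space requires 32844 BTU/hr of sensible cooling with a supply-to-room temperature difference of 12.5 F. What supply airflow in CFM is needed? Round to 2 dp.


CFM = 32844 / (1.08 * 12.5) = 2432.89

2432.89 CFM


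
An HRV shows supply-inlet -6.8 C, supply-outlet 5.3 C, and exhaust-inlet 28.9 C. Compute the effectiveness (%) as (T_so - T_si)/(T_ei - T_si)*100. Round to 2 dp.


eff = (5.3-(-6.8))/(28.9-(-6.8))*100 = 33.89 %

33.89 %


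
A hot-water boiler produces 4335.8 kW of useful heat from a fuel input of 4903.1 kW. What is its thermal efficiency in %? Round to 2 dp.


eta = (4335.8/4903.1)*100 = 88.43 %

88.43 %


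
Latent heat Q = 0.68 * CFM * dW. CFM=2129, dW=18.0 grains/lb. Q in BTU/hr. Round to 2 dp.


Q = 0.68 * 2129 * 18.0 = 26058.96 BTU/hr

26058.96 BTU/hr


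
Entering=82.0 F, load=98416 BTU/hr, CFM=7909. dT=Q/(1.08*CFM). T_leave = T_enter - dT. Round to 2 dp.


dT = 98416/(1.08*7909) = 11.5218
T_leave = 82.0 - 11.5218 = 70.48 F

70.48 F


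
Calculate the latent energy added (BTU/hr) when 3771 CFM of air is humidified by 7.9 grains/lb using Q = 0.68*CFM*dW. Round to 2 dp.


Q = 0.68 * 3771 * 7.9 = 20257.81 BTU/hr

20257.81 BTU/hr


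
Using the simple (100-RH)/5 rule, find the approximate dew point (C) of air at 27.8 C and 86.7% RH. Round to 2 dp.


Td = 27.8 - (100-86.7)/5 = 25.14 C

25.14 C


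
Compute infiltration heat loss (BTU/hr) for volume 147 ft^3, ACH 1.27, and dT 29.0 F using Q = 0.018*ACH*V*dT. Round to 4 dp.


Q = 0.018 * 1.27 * 147 * 29.0 = 97.4522 BTU/hr

97.4522 BTU/hr


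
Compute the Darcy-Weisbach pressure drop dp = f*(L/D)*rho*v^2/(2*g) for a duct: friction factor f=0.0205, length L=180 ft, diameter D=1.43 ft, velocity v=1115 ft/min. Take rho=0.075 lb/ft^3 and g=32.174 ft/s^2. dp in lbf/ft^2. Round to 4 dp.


v_fps = 1115/60 = 18.5833 ft/s
dp = 0.0205*(180/1.43)*0.075*18.5833^2/(2*32.174) = 1.0386 lbf/ft^2

1.0386 lbf/ft^2


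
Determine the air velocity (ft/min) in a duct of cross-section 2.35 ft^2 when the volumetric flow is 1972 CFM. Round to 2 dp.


V = 1972 / 2.35 = 839.15 ft/min

839.15 ft/min


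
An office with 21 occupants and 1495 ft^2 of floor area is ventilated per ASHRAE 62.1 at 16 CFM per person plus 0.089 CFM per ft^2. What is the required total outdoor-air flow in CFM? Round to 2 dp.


Total = 21*16 + 1495*0.089 = 469.06 CFM

469.06 CFM


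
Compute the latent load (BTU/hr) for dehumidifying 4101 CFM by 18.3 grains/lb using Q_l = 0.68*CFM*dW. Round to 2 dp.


Q = 0.68 * 4101 * 18.3 = 51032.84 BTU/hr

51032.84 BTU/hr


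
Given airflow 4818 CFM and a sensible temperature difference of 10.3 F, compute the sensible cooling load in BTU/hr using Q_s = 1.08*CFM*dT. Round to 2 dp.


Q = 1.08 * 4818 * 10.3 = 53595.43 BTU/hr

53595.43 BTU/hr


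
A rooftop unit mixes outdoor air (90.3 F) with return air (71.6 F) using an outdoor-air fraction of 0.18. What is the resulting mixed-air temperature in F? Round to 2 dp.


T_mix = 0.18*90.3 + 0.82*71.6 = 74.97 F

74.97 F
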